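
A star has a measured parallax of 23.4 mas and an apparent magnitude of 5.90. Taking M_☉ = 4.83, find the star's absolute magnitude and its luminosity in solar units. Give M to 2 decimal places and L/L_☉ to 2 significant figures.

d = 1/p = 1000/23.4 mas = 42.74 pc
M = m − 5 log₁₀ d + 5 = 5.90 − 5·1.6308 + 5 = 2.746
M − M_☉ = 2.746 − 4.83 = -2.084
L/L_☉ = 10^(−0.4 × -2.084) = 6.817

M ≈ 2.75; L/L_☉ ≈ 6.8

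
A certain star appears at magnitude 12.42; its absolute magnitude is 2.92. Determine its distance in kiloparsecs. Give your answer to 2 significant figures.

d ≈ 0.79 kpc

Distance modulus: m − M = 12.42 − (2.92) = 9.500
m − M = 5 log₁₀ d − 5
log₁₀ d = (m − M)/5 + 1 = 2.9000
d = 10^2.9000 = 794.3 pc
= 0.7943 kpc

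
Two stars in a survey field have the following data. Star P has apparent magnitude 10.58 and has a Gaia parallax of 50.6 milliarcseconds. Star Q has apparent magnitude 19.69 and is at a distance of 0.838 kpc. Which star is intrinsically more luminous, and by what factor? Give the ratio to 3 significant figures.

Star P is more luminous, by a factor of 2.45.

Star P: p = 50.6 mas = 0.0506″ → d = 1/p = 19.76 pc
Star P: M = m − 5 log₁₀ d + 5 = 10.58 − 5·1.2958 + 5 = 9.101
Star Q: d = 0.838 kpc = 838.0 pc
Star Q: M = m − 5 log₁₀ d + 5 = 19.69 − 5·2.9232 + 5 = 10.074
ΔM = M_P − M_Q = 9.101 − (10.074) = -0.973; smaller M is more luminous → Star P.
L ratio = 10^(0.4 |ΔM|) = 10^0.389 = 2.450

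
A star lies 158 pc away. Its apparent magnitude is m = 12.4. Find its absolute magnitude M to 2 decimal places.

5 log₁₀(d/10 pc) = 5 log₁₀(158.0) − 5 = 5.993
M = m − 5 log₁₀(d/10) = 12.4 − 5.993 = 6.407

M ≈ 6.41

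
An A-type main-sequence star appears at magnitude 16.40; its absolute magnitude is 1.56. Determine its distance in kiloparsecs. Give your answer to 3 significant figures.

d ≈ 9.29 kpc

Distance modulus: m − M = 16.40 − (1.56) = 14.840
m − M = 5 log₁₀ d − 5
log₁₀ d = (m − M)/5 + 1 = 3.9680
d = 10^3.9680 = 9290 pc
= 9.290 kpc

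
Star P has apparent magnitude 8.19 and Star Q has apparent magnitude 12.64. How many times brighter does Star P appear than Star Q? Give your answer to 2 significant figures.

Δm = 8.19 − (12.64) = -4.45
Flux ratio = 10^(−0.4 Δm) = 10^(−0.4 × -4.45) = 10^1.780 = 60.26

60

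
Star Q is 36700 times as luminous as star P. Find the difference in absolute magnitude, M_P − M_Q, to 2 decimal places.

M_P − M_Q ≈ 11.41

Pogson: ΔM = −2.5 log₁₀(ratio) = −2.5 log₁₀(36700) = −2.5 × 4.5647 = -11.412
Star Q is brighter so has the smaller magnitude: M_P − M_Q is positive.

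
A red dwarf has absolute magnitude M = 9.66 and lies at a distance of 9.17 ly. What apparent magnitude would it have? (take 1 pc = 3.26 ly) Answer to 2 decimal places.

m ≈ 6.91

d = 9.17 ly / 3.26 = 2.813 pc
m = M + 5 log₁₀ d − 5 = 9.66 + 5·0.4492 − 5 = 6.906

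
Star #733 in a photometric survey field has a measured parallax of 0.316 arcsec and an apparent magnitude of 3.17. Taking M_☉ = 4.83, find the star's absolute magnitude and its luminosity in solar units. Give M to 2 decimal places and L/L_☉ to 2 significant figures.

M ≈ 5.67; L/L_☉ ≈ 0.46

d = 1/p = 1/0.316″ = 3.165 pc
M = m − 5 log₁₀ d + 5 = 3.17 − 5·0.5003 + 5 = 5.668
M − M_☉ = 5.668 − 4.83 = 0.838
L/L_☉ = 10^(−0.4 × 0.838) = 0.4620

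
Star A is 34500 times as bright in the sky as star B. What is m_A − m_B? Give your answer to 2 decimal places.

Pogson: Δm = −2.5 log₁₀(ratio) = −2.5 log₁₀(34500) = −2.5 × 4.5378 = -11.345
Star A is brighter, so it has the smaller magnitude: the difference is negative.

m_A − m_B ≈ -11.34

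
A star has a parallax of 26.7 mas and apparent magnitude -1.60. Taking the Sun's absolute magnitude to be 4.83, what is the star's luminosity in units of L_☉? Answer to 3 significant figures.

L/L_☉ ≈ 5240

d = 1/p = 1000/26.7 mas = 37.45 pc
M = m − 5 log₁₀ d + 5 = -1.60 − 5·1.5735 + 5 = -4.467
M − M_☉ = -4.467 − 4.83 = -9.297
L/L_☉ = 10^(−0.4 × -9.297) = 5236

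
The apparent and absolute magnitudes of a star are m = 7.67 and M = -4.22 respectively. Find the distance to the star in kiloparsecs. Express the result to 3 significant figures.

Distance modulus: m − M = 7.67 − (-4.22) = 11.890
m − M = 5 log₁₀ d − 5
log₁₀ d = (m − M)/5 + 1 = 3.3780
d = 10^3.3780 = 2388 pc
= 2.388 kpc

d ≈ 2.39 kpc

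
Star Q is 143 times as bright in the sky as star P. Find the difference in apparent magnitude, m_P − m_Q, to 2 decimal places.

m_P − m_Q ≈ 5.39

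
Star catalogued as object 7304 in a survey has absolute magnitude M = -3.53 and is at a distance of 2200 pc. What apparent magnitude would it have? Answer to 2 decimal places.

m ≈ 8.18

m = M + 5 log₁₀ d − 5 = -3.53 + 5·3.3424 − 5 = 8.182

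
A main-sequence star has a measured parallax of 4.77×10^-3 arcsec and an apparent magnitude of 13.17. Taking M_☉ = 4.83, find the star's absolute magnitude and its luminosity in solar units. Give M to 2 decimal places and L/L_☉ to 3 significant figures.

M ≈ 6.56; L/L_☉ ≈ 0.203

d = 1/p = 1/4.77×10^-3″ = 209.6 pc
M = m − 5 log₁₀ d + 5 = 13.17 − 5·2.3215 + 5 = 6.563
M − M_☉ = 6.563 − 4.83 = 1.733
L/L_☉ = 10^(−0.4 × 1.733) = 0.2028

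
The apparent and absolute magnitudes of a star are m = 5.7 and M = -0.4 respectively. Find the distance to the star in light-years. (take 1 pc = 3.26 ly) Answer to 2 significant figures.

Distance modulus: m − M = 5.7 − (-0.4) = 6.100
m − M = 5 log₁₀ d − 5
log₁₀ d = (m − M)/5 + 1 = 2.2200
d = 10^2.2200 = 166.0 pc
= 541.0 ly

d ≈ 540 ly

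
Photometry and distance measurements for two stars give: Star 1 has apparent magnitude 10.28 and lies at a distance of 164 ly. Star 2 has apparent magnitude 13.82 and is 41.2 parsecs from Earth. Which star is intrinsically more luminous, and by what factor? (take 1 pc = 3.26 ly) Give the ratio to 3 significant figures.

Star 1: d = 164 ly / 3.26 = 50.31 pc
Star 1: M = m − 5 log₁₀ d + 5 = 10.28 − 5·1.7016 + 5 = 6.772
Star 2: M = m − 5 log₁₀ d + 5 = 13.82 − 5·1.6149 + 5 = 10.746
ΔM = M_1 − M_2 = 6.772 − (10.746) = -3.974; smaller M is more luminous → Star 1.
L ratio = 10^(0.4 |ΔM|) = 10^1.589 = 38.86

Star 1 is more luminous, by a factor of 38.9.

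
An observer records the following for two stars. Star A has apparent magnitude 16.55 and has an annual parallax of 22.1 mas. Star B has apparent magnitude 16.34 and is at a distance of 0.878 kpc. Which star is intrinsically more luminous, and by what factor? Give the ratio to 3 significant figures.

Star A: p = 22.1 mas = 0.0221″ → d = 1/p = 45.25 pc
Star A: M = m − 5 log₁₀ d + 5 = 16.55 − 5·1.6556 + 5 = 13.272
Star B: d = 0.878 kpc = 878.0 pc
Star B: M = m − 5 log₁₀ d + 5 = 16.34 − 5·2.9435 + 5 = 6.623
ΔM = M_A − M_B = 13.272 − (6.623) = 6.649; smaller M is more luminous → Star B.
L ratio = 10^(0.4 |ΔM|) = 10^2.660 = 456.8

Star B is more luminous, by a factor of 457.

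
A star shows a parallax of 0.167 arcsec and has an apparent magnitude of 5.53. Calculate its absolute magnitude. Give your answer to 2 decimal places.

M ≈ 6.64

d = 1/p = 1/0.167″ = 5.988 pc
5 log₁₀(d/10 pc) = 5 log₁₀(5.988) − 5 = -1.114
M = m − 5 log₁₀(d/10) = 5.53 + 1.114 = 6.644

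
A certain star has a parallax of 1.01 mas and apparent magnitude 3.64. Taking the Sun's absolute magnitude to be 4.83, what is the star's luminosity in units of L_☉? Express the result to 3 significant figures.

d = 1/p = 1000/1.01 mas = 990.1 pc
M = m − 5 log₁₀ d + 5 = 3.64 − 5·2.9957 + 5 = -6.338
M − M_☉ = -6.338 − 4.83 = -11.168
L/L_☉ = 10^(−0.4 × -11.168) = 29330

L/L_☉ ≈ 29300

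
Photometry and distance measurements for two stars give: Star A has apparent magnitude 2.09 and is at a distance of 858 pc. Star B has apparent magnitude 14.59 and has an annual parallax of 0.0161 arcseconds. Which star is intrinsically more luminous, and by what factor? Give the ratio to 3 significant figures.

Star A is more luminous, by a factor of 1.91×10^7.

Star A: M = m − 5 log₁₀ d + 5 = 2.09 − 5·2.9335 + 5 = -7.577
Star B: d = 1/p = 1/0.0161″ = 62.11 pc
Star B: M = m − 5 log₁₀ d + 5 = 14.59 − 5·1.7932 + 5 = 10.624
ΔM = M_A − M_B = -7.577 − (10.624) = -18.202; smaller M is more luminous → Star A.
L ratio = 10^(0.4 |ΔM|) = 10^7.281 = 1.908×10^7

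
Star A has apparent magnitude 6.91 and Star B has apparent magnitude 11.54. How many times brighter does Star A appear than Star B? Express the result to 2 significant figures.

71

Magnitude difference = -4.63
Flux ratio = 10^(−0.4 Δm) = 10^(−0.4 × -4.63) = 10^1.852 = 71.12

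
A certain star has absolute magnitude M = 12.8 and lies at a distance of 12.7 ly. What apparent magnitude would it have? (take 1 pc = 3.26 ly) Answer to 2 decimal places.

d = 12.7 ly / 3.26 = 3.896 pc
m = M + 5 log₁₀ d − 5 = 12.8 + 5·0.5906 − 5 = 10.753

m ≈ 10.75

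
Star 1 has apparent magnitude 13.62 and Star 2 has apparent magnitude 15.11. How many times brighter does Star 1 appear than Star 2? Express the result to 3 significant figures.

3.94

Δm = 13.62 − (15.11) = -1.49
Flux ratio = 10^(−0.4 Δm) = 10^(−0.4 × -1.49) = 10^0.596 = 3.945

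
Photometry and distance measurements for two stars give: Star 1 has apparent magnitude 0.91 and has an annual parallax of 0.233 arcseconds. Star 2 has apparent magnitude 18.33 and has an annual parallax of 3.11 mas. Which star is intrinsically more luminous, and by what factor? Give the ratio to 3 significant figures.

Star 1 is more luminous, by a factor of 1660.

Star 1: d = 1/p = 1/0.233″ = 4.292 pc
Star 1: M = m − 5 log₁₀ d + 5 = 0.91 − 5·0.6326 + 5 = 2.747
Star 2: p = 3.11 mas = 3.11×10^-3″ → d = 1/p = 321.5 pc
Star 2: M = m − 5 log₁₀ d + 5 = 18.33 − 5·2.5072 + 5 = 10.794
ΔM = M_1 − M_2 = 2.747 − (10.794) = -8.047; smaller M is more luminous → Star 1.
L ratio = 10^(0.4 |ΔM|) = 10^3.219 = 1655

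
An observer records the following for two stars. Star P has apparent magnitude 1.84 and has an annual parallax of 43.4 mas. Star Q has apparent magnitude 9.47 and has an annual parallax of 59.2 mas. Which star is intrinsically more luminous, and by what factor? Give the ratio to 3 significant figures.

Star P is more luminous, by a factor of 2100.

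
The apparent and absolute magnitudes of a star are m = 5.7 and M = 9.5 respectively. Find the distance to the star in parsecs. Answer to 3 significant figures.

μ = m − M = -3.800
m − M = 5 log₁₀ d − 5
log₁₀ d = (m − M)/5 + 1 = 0.2400
d = 10^0.2400 = 1.738 pc

d ≈ 1.74 pc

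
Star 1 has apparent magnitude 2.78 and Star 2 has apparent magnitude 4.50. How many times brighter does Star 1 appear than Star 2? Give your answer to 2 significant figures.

Magnitude difference = -1.72
Flux ratio = 10^(−0.4 Δm) = 10^(−0.4 × -1.72) = 10^0.688 = 4.875

4.9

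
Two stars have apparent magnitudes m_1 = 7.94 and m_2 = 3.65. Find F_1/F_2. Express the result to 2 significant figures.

F_1/F_2 ≈ 0.019

Magnitude difference = 4.29
Flux ratio = 10^(−0.4 Δm) = 10^(−0.4 × 4.29) = 10^-1.716 = 0.01923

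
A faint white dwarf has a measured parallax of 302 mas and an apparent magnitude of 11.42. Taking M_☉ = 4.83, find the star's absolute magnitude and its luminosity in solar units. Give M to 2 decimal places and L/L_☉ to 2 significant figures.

M ≈ 13.82; L/L_☉ ≈ 2.5×10^-4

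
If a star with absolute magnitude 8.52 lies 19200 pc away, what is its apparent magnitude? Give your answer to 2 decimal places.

m ≈ 24.94

m = M + 5 log₁₀ d − 5 = 8.52 + 5·4.2833 − 5 = 24.937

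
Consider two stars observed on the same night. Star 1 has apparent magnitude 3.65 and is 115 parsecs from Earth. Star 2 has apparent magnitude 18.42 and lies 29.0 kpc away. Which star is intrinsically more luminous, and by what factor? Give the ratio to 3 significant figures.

Star 1: M = m − 5 log₁₀ d + 5 = 3.65 − 5·2.0607 + 5 = -1.653
Star 2: d = 29.0 kpc = 29000 pc
Star 2: M = m − 5 log₁₀ d + 5 = 18.42 − 5·4.4624 + 5 = 1.108
ΔM = M_1 − M_2 = -1.653 − (1.108) = -2.761; smaller M is more luminous → Star 1.
L ratio = 10^(0.4 |ΔM|) = 10^1.105 = 12.72

Star 1 is more luminous, by a factor of 12.7.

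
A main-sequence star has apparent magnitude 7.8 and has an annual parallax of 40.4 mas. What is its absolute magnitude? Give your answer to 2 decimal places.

M ≈ 5.83

p = 40.4 mas = 0.0404″ → d = 1/p = 24.75 pc
5 log₁₀(d/10 pc) = 5 log₁₀(24.75) − 5 = 1.968
M = m − 5 log₁₀(d/10) = 7.8 − 1.968 = 5.832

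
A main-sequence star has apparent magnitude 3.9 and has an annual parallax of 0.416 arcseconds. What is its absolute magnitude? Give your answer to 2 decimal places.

d = 1/p = 1/0.416″ = 2.404 pc
5 log₁₀(d/10 pc) = 5 log₁₀(2.404) − 5 = -3.095
M = m − 5 log₁₀(d/10) = 3.9 + 3.095 = 6.995

M ≈ 7.00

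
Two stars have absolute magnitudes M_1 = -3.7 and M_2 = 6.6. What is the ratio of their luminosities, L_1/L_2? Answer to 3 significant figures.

L_1/L_2 ≈ 13200

ΔM = M_1 − M_2 = -10.3
L_1/L_2 = 10^(−0.4 ΔM) = 10^4.120 = 13180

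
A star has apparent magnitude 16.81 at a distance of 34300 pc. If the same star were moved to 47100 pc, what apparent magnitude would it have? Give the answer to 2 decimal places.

m ≈ 17.50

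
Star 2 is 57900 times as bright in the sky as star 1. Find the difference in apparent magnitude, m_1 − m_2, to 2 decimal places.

m_1 − m_2 ≈ 11.91

Pogson: Δm = −2.5 log₁₀(ratio) = −2.5 log₁₀(57900) = −2.5 × 4.7627 = -11.907
Star 2 is brighter so has the smaller magnitude: m_1 − m_2 is positive.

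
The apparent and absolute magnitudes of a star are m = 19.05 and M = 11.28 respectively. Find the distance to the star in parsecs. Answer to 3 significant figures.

Distance modulus: m − M = 19.05 − (11.28) = 7.770
m − M = 5 log₁₀ d − 5
log₁₀ d = (m − M)/5 + 1 = 2.5540
d = 10^2.5540 = 358.1 pc

d ≈ 358 pc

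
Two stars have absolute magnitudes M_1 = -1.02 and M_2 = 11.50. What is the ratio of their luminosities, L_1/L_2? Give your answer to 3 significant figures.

ΔM = M_1 − M_2 = -12.52
L_1/L_2 = 10^(−0.4 ΔM) = 10^5.008 = 101900

L_1/L_2 ≈ 102000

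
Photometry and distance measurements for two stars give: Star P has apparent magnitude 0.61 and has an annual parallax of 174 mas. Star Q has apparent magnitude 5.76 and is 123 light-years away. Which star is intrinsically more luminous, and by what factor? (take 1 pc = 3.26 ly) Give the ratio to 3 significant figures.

Star P: p = 174 mas = 0.174″ → d = 1/p = 5.747 pc
Star P: M = m − 5 log₁₀ d + 5 = 0.61 − 5·0.7595 + 5 = 1.813
Star Q: d = 123 ly / 3.26 = 37.73 pc
Star Q: M = m − 5 log₁₀ d + 5 = 5.76 − 5·1.5767 + 5 = 2.877
ΔM = M_P − M_Q = 1.813 − (2.877) = -1.064; smaller M is more luminous → Star P.
L ratio = 10^(0.4 |ΔM|) = 10^0.426 = 2.664

Star P is more luminous, by a factor of 2.66.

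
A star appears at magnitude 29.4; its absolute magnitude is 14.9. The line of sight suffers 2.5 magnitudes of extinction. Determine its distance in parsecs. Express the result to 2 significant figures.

d ≈ 2500 pc

m − M = 5 log₁₀(d/10 pc) + A  ⇒  29.4 − (14.9) − 2.5 = 5 log₁₀(d/10)
12.000 = 5 log₁₀(d/10)
log₁₀ d = (m − M − A)/5 + 1 = 3.4000
d = 10^3.4000 = 2512 pc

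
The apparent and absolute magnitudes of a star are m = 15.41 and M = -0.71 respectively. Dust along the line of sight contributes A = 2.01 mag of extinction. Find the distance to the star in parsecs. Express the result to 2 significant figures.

m − M = 5 log₁₀(d/10 pc) + A  ⇒  15.41 − (-0.71) − 2.01 = 5 log₁₀(d/10)
14.110 = 5 log₁₀(d/10)
log₁₀ d = (m − M − A)/5 + 1 = 3.8220
d = 10^3.8220 = 6637 pc

d ≈ 6600 pc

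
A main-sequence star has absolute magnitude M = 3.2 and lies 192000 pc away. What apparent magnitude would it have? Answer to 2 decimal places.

m = M + 5 log₁₀ d − 5 = 3.2 + 5·5.2833 − 5 = 24.617

m ≈ 24.62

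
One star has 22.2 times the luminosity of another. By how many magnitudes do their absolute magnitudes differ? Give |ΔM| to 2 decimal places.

Pogson: ΔM = −2.5 log₁₀(ratio) = −2.5 log₁₀(22.2) = −2.5 × 1.3464 = -3.366

|ΔM| ≈ 3.37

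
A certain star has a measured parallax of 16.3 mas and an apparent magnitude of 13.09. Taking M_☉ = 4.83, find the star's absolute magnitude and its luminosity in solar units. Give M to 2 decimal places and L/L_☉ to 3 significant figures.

d = 1/p = 1000/16.3 mas = 61.35 pc
M = m − 5 log₁₀ d + 5 = 13.09 − 5·1.7878 + 5 = 9.151
M − M_☉ = 9.151 − 4.83 = 4.321
L/L_☉ = 10^(−0.4 × 4.321) = 0.01869

M ≈ 9.15; L/L_☉ ≈ 0.0187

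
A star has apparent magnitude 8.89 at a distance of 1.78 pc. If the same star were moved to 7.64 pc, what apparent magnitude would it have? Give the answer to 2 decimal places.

m ≈ 12.05

Flux ∝ 1/d², so Δm = 5 log₁₀(d₂/d₁) = 5 log₁₀(7.64/1.78) = 3.163
m₂ = m₁ + Δm = 8.89 + (3.163) = 12.053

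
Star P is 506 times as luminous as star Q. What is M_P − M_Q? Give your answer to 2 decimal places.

Pogson: ΔM = −2.5 log₁₀(ratio) = −2.5 log₁₀(506) = −2.5 × 2.7042 = -6.760
Star P is brighter, so it has the smaller magnitude: the difference is negative.

M_P − M_Q ≈ -6.76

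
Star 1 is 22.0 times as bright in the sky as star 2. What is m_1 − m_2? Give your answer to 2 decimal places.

m_1 − m_2 ≈ -3.36

Pogson: Δm = −2.5 log₁₀(ratio) = −2.5 log₁₀(22.0) = −2.5 × 1.3424 = -3.356
Star 1 is brighter, so it has the smaller magnitude: the difference is negative.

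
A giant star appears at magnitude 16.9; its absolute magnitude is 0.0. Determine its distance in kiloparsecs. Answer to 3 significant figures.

d ≈ 24.0 kpc

Distance modulus: m − M = 16.9 − (0.0) = 16.900
m − M = 5 log₁₀ d − 5
log₁₀ d = (m − M)/5 + 1 = 4.3800
d = 10^4.3800 = 23990 pc
= 23.99 kpc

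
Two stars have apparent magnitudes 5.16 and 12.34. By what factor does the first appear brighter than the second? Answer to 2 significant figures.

Magnitude difference = -7.18
Flux ratio = 10^(−0.4 Δm) = 10^(−0.4 × -7.18) = 10^2.872 = 744.7

740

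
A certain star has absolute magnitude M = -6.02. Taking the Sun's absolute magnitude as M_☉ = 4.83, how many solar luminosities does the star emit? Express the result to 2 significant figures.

L/L_☉ ≈ 22000

M − M_☉ = -6.02 − 4.83 = -10.850
L/L_☉ = 10^(−0.4 (M − M_☉)) = 10^4.340 = 21880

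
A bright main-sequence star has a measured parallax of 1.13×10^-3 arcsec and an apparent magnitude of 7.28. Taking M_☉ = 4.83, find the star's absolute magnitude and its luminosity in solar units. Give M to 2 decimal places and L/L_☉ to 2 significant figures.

M ≈ -2.45; L/L_☉ ≈ 820

d = 1/p = 1/1.13×10^-3″ = 885.0 pc
M = m − 5 log₁₀ d + 5 = 7.28 − 5·2.9469 + 5 = -2.455
M − M_☉ = -2.455 − 4.83 = -7.285
L/L_☉ = 10^(−0.4 × -7.285) = 820.1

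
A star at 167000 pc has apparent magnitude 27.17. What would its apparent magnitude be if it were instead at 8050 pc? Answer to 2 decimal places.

m ≈ 20.59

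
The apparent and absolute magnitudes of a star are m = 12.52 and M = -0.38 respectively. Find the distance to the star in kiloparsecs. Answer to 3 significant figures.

d ≈ 3.80 kpc

μ = m − M = 12.900
m − M = 5 log₁₀ d − 5
log₁₀ d = (m − M)/5 + 1 = 3.5800
d = 10^3.5800 = 3802 pc
= 3.802 kpc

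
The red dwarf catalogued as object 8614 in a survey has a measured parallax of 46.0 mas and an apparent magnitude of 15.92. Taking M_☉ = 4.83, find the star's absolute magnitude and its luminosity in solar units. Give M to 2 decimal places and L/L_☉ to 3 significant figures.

M ≈ 14.23; L/L_☉ ≈ 1.73×10^-4

d = 1/p = 1000/46.0 mas = 21.74 pc
M = m − 5 log₁₀ d + 5 = 15.92 − 5·1.3372 + 5 = 14.234
M − M_☉ = 14.234 − 4.83 = 9.404
L/L_☉ = 10^(−0.4 × 9.404) = 1.732×10^-4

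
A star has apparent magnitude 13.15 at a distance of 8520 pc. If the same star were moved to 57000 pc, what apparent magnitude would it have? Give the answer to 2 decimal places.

Flux ∝ 1/d², so Δm = 5 log₁₀(d₂/d₁) = 5 log₁₀(57000/8520) = 4.127
m₂ = m₁ + Δm = 13.15 + (4.127) = 17.277

m ≈ 17.28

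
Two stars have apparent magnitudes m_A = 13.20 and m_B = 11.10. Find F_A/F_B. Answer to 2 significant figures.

F_A/F_B ≈ 0.14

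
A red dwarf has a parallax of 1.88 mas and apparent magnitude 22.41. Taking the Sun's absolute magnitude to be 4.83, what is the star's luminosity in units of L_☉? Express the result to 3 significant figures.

L/L_☉ ≈ 2.63×10^-4

d = 1/p = 1000/1.88 mas = 531.9 pc
M = m − 5 log₁₀ d + 5 = 22.41 − 5·2.7258 + 5 = 13.781
M − M_☉ = 13.781 − 4.83 = 8.951
L/L_☉ = 10^(−0.4 × 8.951) = 2.628×10^-4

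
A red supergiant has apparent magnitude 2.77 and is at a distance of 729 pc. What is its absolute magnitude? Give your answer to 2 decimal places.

5 log₁₀(d/10 pc) = 5 log₁₀(729.0) − 5 = 9.314
M = m − 5 log₁₀(d/10) = 2.77 − 9.314 = -6.544

M ≈ -6.54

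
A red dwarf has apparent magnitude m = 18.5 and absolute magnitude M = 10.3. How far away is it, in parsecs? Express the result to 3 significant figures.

μ = m − M = 8.200
m − M = 5 log₁₀ d − 5
log₁₀ d = (m − M)/5 + 1 = 2.6400
d = 10^2.6400 = 436.5 pc

d ≈ 437 pc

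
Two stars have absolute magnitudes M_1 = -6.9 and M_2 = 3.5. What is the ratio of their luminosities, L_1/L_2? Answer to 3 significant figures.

L_1/L_2 ≈ 14500

ΔM = M_1 − M_2 = -10.4
L_1/L_2 = 10^(−0.4 ΔM) = 10^4.160 = 14450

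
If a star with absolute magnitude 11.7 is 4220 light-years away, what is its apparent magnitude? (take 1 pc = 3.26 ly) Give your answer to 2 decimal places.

d = 4220 ly / 3.26 = 1294 pc
m = M + 5 log₁₀ d − 5 = 11.7 + 5·3.1121 − 5 = 22.260

m ≈ 22.26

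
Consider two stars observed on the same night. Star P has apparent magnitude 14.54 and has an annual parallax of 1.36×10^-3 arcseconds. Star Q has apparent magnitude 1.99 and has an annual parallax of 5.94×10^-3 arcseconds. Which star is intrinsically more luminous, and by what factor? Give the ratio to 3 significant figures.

Star Q is more luminous, by a factor of 5490.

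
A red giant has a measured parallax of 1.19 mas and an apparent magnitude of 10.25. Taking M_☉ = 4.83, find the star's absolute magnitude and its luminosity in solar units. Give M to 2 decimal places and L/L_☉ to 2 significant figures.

d = 1/p = 1000/1.19 mas = 840.3 pc
M = m − 5 log₁₀ d + 5 = 10.25 − 5·2.9245 + 5 = 0.628
M − M_☉ = 0.628 − 4.83 = -4.202
L/L_☉ = 10^(−0.4 × -4.202) = 47.96

M ≈ 0.63; L/L_☉ ≈ 48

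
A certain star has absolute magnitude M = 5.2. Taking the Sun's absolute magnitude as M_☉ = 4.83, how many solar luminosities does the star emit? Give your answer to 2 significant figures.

M − M_☉ = 5.2 − 4.83 = 0.370
L/L_☉ = 10^(−0.4 (M − M_☉)) = 10^-0.148 = 0.7112

L/L_☉ ≈ 0.71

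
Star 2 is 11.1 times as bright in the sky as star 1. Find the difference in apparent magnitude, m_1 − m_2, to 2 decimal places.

m_1 − m_2 ≈ 2.61

Pogson: Δm = −2.5 log₁₀(ratio) = −2.5 log₁₀(11.1) = −2.5 × 1.0453 = -2.613
Star 2 is brighter so has the smaller magnitude: m_1 − m_2 is positive.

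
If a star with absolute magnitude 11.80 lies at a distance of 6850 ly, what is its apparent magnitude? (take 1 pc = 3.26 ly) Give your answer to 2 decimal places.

m ≈ 23.41

d = 6850 ly / 3.26 = 2101 pc
m = M + 5 log₁₀ d − 5 = 11.80 + 5·3.3225 − 5 = 23.412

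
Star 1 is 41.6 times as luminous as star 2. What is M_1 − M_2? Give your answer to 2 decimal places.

M_1 − M_2 ≈ -4.05

Pogson: ΔM = −2.5 log₁₀(ratio) = −2.5 log₁₀(41.6) = −2.5 × 1.6191 = -4.048
Star 1 is brighter, so it has the smaller magnitude: the difference is negative.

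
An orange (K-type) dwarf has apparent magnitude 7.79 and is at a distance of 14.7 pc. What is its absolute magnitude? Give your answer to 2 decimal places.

5 log₁₀(d/10 pc) = 5 log₁₀(14.70) − 5 = 0.837
M = m − 5 log₁₀(d/10) = 7.79 − 0.837 = 6.953

M ≈ 6.95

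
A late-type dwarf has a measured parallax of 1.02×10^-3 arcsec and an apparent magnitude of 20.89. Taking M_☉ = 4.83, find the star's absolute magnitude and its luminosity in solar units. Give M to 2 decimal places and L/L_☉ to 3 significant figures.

d = 1/p = 1/1.02×10^-3″ = 980.4 pc
M = m − 5 log₁₀ d + 5 = 20.89 − 5·2.9914 + 5 = 10.933
M − M_☉ = 10.933 − 4.83 = 6.103
L/L_☉ = 10^(−0.4 × 6.103) = 3.621×10^-3

M ≈ 10.93; L/L_☉ ≈ 3.62×10^-3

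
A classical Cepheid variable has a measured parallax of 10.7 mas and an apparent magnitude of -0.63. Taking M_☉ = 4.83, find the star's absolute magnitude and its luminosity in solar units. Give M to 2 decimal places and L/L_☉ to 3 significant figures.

M ≈ -5.48; L/L_☉ ≈ 13300

d = 1/p = 1000/10.7 mas = 93.46 pc
M = m − 5 log₁₀ d + 5 = -0.63 − 5·1.9706 + 5 = -5.483
M − M_☉ = -5.483 − 4.83 = -10.313
L/L_☉ = 10^(−0.4 × -10.313) = 13340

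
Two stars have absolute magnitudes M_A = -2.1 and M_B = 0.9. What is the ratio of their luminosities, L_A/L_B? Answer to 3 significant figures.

L_A/L_B ≈ 15.8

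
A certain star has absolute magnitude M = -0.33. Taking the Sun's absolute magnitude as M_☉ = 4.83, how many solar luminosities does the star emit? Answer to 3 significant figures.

M − M_☉ = -0.33 − 4.83 = -5.160
L/L_☉ = 10^(−0.4 (M − M_☉)) = 10^2.064 = 115.9

L/L_☉ ≈ 116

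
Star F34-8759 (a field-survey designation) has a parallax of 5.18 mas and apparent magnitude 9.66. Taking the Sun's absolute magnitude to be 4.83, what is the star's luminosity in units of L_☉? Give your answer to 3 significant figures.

d = 1/p = 1000/5.18 mas = 193.1 pc
M = m − 5 log₁₀ d + 5 = 9.66 − 5·2.2857 + 5 = 3.232
M − M_☉ = 3.232 − 4.83 = -1.598
L/L_☉ = 10^(−0.4 × -1.598) = 4.359

L/L_☉ ≈ 4.36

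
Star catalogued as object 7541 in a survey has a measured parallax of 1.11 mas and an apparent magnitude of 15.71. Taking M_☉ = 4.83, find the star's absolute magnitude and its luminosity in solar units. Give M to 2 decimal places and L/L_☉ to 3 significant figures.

M ≈ 5.94; L/L_☉ ≈ 0.361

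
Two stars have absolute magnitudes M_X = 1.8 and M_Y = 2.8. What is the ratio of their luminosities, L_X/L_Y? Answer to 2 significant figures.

L_X/L_Y ≈ 2.5

ΔM = M_X − M_Y = -1.0
L_X/L_Y = 10^(−0.4 ΔM) = 10^0.400 = 2.512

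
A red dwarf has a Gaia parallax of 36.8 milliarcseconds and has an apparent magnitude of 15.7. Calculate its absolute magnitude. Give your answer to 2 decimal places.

M ≈ 13.53

p = 36.8 mas = 0.0368″ → d = 1/p = 27.17 pc
5 log₁₀(d/10 pc) = 5 log₁₀(27.17) − 5 = 2.171
M = m − 5 log₁₀(d/10) = 15.7 − 2.171 = 13.529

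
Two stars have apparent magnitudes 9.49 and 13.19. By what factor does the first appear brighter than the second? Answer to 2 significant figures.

Magnitude difference = -3.70
Flux ratio = 10^(−0.4 Δm) = 10^(−0.4 × -3.70) = 10^1.480 = 30.20

30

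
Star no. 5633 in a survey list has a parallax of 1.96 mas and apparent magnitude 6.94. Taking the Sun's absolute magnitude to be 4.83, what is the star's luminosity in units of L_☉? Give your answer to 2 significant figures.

L/L_☉ ≈ 370

d = 1/p = 1000/1.96 mas = 510.2 pc
M = m − 5 log₁₀ d + 5 = 6.94 − 5·2.7077 + 5 = -1.599
M − M_☉ = -1.599 − 4.83 = -6.429
L/L_☉ = 10^(−0.4 × -6.429) = 372.8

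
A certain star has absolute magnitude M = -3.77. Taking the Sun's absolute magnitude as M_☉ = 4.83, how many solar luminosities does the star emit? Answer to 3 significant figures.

L/L_☉ ≈ 2750

M − M_☉ = -3.77 − 4.83 = -8.600
L/L_☉ = 10^(−0.4 (M − M_☉)) = 10^3.440 = 2754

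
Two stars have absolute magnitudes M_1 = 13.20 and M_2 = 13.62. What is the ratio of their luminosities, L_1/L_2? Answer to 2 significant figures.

L_1/L_2 ≈ 1.5

ΔM = M_1 − M_2 = -0.42
L_1/L_2 = 10^(−0.4 ΔM) = 10^0.168 = 1.472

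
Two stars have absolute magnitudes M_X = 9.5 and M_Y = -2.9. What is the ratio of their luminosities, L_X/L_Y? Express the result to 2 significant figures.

ΔM = M_X − M_Y = 12.4
L_X/L_Y = 10^(−0.4 ΔM) = 10^-4.960 = 1.096×10^-5

L_X/L_Y ≈ 1.1×10^-5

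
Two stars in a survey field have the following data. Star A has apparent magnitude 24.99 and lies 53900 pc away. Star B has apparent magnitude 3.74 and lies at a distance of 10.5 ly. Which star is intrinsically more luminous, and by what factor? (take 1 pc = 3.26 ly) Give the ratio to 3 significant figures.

Star B is more luminous, by a factor of 1.13.

Star A: M = m − 5 log₁₀ d + 5 = 24.99 − 5·4.7316 + 5 = 6.332
Star B: d = 10.5 ly / 3.26 = 3.221 pc
Star B: M = m − 5 log₁₀ d + 5 = 3.74 − 5·0.5080 + 5 = 6.200
ΔM = M_A − M_B = 6.332 − (6.200) = 0.132; smaller M is more luminous → Star B.
L ratio = 10^(0.4 |ΔM|) = 10^0.053 = 1.129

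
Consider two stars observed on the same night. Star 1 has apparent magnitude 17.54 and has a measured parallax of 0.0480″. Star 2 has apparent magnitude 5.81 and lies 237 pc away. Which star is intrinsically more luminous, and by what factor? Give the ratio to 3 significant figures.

Star 1: d = 1/p = 1/0.0480″ = 20.83 pc
Star 1: M = m − 5 log₁₀ d + 5 = 17.54 − 5·1.3188 + 5 = 15.946
Star 2: M = m − 5 log₁₀ d + 5 = 5.81 − 5·2.3747 + 5 = -1.064
ΔM = M_1 − M_2 = 15.946 − (-1.064) = 17.010; smaller M is more luminous → Star 2.
L ratio = 10^(0.4 |ΔM|) = 10^6.804 = 6.368×10^6

Star 2 is more luminous, by a factor of 6.37×10^6.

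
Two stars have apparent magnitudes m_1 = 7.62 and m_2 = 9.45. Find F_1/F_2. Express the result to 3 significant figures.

F_1/F_2 ≈ 5.40

Δm = 7.62 − (9.45) = -1.83
Flux ratio = 10^(−0.4 Δm) = 10^(−0.4 × -1.83) = 10^0.732 = 5.395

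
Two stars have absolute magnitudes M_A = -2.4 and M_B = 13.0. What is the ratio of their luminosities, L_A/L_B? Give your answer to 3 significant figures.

ΔM = M_A − M_B = -15.4
L_A/L_B = 10^(−0.4 ΔM) = 10^6.160 = 1.445×10^6

L_A/L_B ≈ 1.45×10^6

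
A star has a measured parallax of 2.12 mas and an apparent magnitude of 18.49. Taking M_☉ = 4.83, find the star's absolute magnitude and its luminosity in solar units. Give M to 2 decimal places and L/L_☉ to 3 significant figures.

M ≈ 10.12; L/L_☉ ≈ 7.64×10^-3

d = 1/p = 1000/2.12 mas = 471.7 pc
M = m − 5 log₁₀ d + 5 = 18.49 − 5·2.6737 + 5 = 10.122
M − M_☉ = 10.122 − 4.83 = 5.292
L/L_☉ = 10^(−0.4 × 5.292) = 7.644×10^-3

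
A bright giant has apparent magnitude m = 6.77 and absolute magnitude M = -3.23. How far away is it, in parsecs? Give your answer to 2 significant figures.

Distance modulus: m − M = 6.77 − (-3.23) = 10.000
m − M = 5 log₁₀ d − 5
log₁₀ d = (m − M)/5 + 1 = 3.0000
d = 10^3.0000 = 1000 pc

d ≈ 1000 pc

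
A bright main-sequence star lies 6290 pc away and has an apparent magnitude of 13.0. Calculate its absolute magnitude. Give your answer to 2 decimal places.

5 log₁₀(d/10 pc) = 5 log₁₀(6290) − 5 = 13.993
M = m − 5 log₁₀(d/10) = 13.0 − 13.993 = -0.993

M ≈ -0.99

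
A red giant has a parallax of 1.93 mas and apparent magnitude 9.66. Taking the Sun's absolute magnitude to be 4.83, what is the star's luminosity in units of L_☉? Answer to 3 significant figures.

d = 1/p = 1000/1.93 mas = 518.1 pc
M = m − 5 log₁₀ d + 5 = 9.66 − 5·2.7144 + 5 = 1.088
M − M_☉ = 1.088 − 4.83 = -3.742
L/L_☉ = 10^(−0.4 × -3.742) = 31.40

L/L_☉ ≈ 31.4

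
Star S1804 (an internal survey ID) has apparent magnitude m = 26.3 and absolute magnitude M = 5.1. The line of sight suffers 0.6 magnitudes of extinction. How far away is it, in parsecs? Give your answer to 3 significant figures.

d ≈ 132000 pc

m − M = 5 log₁₀(d/10 pc) + A  ⇒  26.3 − (5.1) − 0.6 = 5 log₁₀(d/10)
20.600 = 5 log₁₀(d/10)
log₁₀ d = (m − M − A)/5 + 1 = 5.1200
d = 10^5.1200 = 131800 pc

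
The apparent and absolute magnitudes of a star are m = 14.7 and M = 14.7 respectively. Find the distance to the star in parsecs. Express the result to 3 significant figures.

μ = m − M = 0.000
m − M = 5 log₁₀ d − 5
log₁₀ d = (m − M)/5 + 1 = 1.0000
d = 10^1.0000 = 10.00 pc

d ≈ 10.0 pc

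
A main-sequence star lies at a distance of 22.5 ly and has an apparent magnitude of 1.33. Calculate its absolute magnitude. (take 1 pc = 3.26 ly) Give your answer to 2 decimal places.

M ≈ 2.14

d = 22.5 ly / 3.26 = 6.902 pc
5 log₁₀(d/10 pc) = 5 log₁₀(6.902) − 5 = -0.805
M = m − 5 log₁₀(d/10) = 1.33 + 0.805 = 2.135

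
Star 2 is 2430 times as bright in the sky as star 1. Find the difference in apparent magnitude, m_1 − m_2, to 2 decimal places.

m_1 − m_2 ≈ 8.46

Pogson: Δm = −2.5 log₁₀(ratio) = −2.5 log₁₀(2430) = −2.5 × 3.3856 = -8.464
Star 2 is brighter so has the smaller magnitude: m_1 − m_2 is positive.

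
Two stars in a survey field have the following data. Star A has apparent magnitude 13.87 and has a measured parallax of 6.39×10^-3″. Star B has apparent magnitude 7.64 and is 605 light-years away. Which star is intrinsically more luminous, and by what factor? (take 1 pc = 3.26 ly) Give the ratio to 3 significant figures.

Star A: d = 1/p = 1/6.39×10^-3″ = 156.5 pc
Star A: M = m − 5 log₁₀ d + 5 = 13.87 − 5·2.1945 + 5 = 7.898
Star B: d = 605 ly / 3.26 = 185.6 pc
Star B: M = m − 5 log₁₀ d + 5 = 7.64 − 5·2.2685 + 5 = 1.297
ΔM = M_A − M_B = 7.898 − (1.297) = 6.600; smaller M is more luminous → Star B.
L ratio = 10^(0.4 |ΔM|) = 10^2.640 = 436.6

Star B is more luminous, by a factor of 437.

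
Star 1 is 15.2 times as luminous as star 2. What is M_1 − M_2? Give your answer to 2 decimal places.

Pogson: ΔM = −2.5 log₁₀(ratio) = −2.5 log₁₀(15.2) = −2.5 × 1.1818 = -2.955
Star 1 is brighter, so it has the smaller magnitude: the difference is negative.

M_1 − M_2 ≈ -2.95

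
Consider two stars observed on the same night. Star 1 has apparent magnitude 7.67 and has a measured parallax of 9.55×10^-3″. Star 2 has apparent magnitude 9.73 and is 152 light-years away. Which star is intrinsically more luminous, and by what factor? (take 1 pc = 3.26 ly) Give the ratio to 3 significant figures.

Star 1 is more luminous, by a factor of 33.6.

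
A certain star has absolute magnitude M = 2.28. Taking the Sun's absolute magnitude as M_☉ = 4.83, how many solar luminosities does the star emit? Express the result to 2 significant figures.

M − M_☉ = 2.28 − 4.83 = -2.550
L/L_☉ = 10^(−0.4 (M − M_☉)) = 10^1.020 = 10.47

L/L_☉ ≈ 10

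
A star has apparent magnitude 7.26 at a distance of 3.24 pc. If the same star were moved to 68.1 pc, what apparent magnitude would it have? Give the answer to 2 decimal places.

m ≈ 13.87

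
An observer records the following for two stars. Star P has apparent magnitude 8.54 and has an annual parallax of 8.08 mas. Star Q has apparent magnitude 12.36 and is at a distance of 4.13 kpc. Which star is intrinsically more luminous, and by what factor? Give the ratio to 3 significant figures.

Star Q is more luminous, by a factor of 33.0.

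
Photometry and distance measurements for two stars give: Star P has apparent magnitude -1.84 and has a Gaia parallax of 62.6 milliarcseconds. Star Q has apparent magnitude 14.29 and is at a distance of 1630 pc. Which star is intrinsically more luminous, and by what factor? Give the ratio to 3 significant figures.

Star P is more luminous, by a factor of 272.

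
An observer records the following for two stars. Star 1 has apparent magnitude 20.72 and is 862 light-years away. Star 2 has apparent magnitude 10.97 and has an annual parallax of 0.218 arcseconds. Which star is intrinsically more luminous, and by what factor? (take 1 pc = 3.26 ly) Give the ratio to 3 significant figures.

Star 2 is more luminous, by a factor of 2.39.

Star 1: d = 862 ly / 3.26 = 264.4 pc
Star 1: M = m − 5 log₁₀ d + 5 = 20.72 − 5·2.4223 + 5 = 13.609
Star 2: d = 1/p = 1/0.218″ = 4.587 pc
Star 2: M = m − 5 log₁₀ d + 5 = 10.97 − 5·0.6615 + 5 = 12.662
ΔM = M_1 − M_2 = 13.609 − (12.662) = 0.946; smaller M is more luminous → Star 2.
L ratio = 10^(0.4 |ΔM|) = 10^0.379 = 2.391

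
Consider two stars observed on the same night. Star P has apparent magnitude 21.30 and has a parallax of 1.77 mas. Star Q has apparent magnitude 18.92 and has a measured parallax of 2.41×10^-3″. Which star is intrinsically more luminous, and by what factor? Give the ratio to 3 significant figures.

Star Q is more luminous, by a factor of 4.83.

Star P: p = 1.77 mas = 1.77×10^-3″ → d = 1/p = 565.0 pc
Star P: M = m − 5 log₁₀ d + 5 = 21.30 − 5·2.7520 + 5 = 12.540
Star Q: d = 1/p = 1/2.41×10^-3″ = 414.9 pc
Star Q: M = m − 5 log₁₀ d + 5 = 18.92 − 5·2.6180 + 5 = 10.830
ΔM = M_P − M_Q = 12.540 − (10.830) = 1.710; smaller M is more luminous → Star Q.
L ratio = 10^(0.4 |ΔM|) = 10^0.684 = 4.830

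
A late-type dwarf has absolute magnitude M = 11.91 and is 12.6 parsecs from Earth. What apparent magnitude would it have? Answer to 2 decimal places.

m = M + 5 log₁₀ d − 5 = 11.91 + 5·1.1004 − 5 = 12.412

m ≈ 12.41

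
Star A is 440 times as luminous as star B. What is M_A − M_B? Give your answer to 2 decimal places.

M_A − M_B ≈ -6.61

Pogson: ΔM = −2.5 log₁₀(ratio) = −2.5 log₁₀(440) = −2.5 × 2.6435 = -6.609
Star A is brighter, so it has the smaller magnitude: the difference is negative.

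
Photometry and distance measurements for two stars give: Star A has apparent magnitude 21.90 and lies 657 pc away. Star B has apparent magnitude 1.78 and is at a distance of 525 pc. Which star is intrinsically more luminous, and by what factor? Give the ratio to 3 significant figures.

Star A: M = m − 5 log₁₀ d + 5 = 21.90 − 5·2.8176 + 5 = 12.812
Star B: M = m − 5 log₁₀ d + 5 = 1.78 − 5·2.7202 + 5 = -6.821
ΔM = M_A − M_B = 12.812 − (-6.821) = 19.633; smaller M is more luminous → Star B.
L ratio = 10^(0.4 |ΔM|) = 10^7.853 = 7.132×10^7

Star B is more luminous, by a factor of 7.13×10^7.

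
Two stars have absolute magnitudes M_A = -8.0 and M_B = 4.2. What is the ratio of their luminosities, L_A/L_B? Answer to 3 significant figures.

L_A/L_B ≈ 75900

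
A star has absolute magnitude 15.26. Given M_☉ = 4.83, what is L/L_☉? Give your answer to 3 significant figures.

L/L_☉ ≈ 6.73×10^-5

M − M_☉ = 15.26 − 4.83 = 10.430
L/L_☉ = 10^(−0.4 (M − M_☉)) = 10^-4.172 = 6.730×10^-5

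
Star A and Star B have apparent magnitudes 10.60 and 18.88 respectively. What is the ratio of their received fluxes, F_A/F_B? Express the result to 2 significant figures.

Δm = 10.60 − (18.88) = -8.28
Flux ratio = 10^(−0.4 Δm) = 10^(−0.4 × -8.28) = 10^3.312 = 2051

F_A/F_B ≈ 2100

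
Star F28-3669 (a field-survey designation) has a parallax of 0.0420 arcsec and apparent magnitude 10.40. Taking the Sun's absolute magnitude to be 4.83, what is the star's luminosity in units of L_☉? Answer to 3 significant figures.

L/L_☉ ≈ 0.0335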